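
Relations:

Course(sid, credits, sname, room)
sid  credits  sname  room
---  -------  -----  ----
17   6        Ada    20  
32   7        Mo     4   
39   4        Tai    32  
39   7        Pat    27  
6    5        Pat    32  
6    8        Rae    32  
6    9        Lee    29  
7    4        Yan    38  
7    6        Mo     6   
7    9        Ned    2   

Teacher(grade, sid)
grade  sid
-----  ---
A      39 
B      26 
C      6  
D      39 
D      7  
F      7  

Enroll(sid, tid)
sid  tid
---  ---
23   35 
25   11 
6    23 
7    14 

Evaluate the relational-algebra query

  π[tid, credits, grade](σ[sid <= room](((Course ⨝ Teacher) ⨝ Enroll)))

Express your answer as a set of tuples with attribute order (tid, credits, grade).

{(14, 4, D), (14, 4, F), (23, 5, C), (23, 8, C), (23, 9, C)}

Joining Course and Teacher on sid yields {(39, 4, Tai, 32, A), (39, 4, Tai, 32, D), (39, 7, Pat, 27, A), (39, 7, Pat, 27, D), (6, 5, Pat, 32, C), (6, 8, Rae, 32, C), (6, 9, Lee, 29, C), (7, 4, Yan, 38, D), (7, 4, Yan, 38, F), (7, 6, Mo, 6, D), (7, 6, Mo, 6, F), (7, 9, Ned, 2, D), (7, 9, Ned, 2, F)}.
Joining (Course ⨝ Teacher) and Enroll on sid yields {(6, 5, Pat, 32, C, 23), (6, 8, Rae, 32, C, 23), (6, 9, Lee, 29, C, 23), (7, 4, Yan, 38, D, 14), (7, 4, Yan, 38, F, 14), (7, 6, Mo, 6, D, 14), (7, 6, Mo, 6, F, 14), (7, 9, Ned, 2, D, 14), (7, 9, Ned, 2, F, 14)}.
Filtering on sid <= room leaves {(6, 5, Pat, 32, C, 23), (6, 8, Rae, 32, C, 23), (6, 9, Lee, 29, C, 23), (7, 4, Yan, 38, D, 14), (7, 4, Yan, 38, F, 14)}.
Keep only column(s) tid, credits, grade: {(14, 4, D), (14, 4, F), (23, 5, C), (23, 8, C), (23, 9, C)}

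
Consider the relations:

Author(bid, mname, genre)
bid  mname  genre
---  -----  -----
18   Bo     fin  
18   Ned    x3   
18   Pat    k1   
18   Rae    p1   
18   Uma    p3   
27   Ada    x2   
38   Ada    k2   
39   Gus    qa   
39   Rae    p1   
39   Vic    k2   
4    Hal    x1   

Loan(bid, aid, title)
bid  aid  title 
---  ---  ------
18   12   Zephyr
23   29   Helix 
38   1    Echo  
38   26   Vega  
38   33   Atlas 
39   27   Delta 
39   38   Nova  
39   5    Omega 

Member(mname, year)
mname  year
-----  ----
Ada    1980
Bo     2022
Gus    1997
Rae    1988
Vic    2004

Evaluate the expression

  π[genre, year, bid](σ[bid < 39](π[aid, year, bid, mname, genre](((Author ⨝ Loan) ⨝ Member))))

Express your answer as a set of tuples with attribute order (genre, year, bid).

{(fin, 2022, 18), (k2, 1980, 38), (p1, 1988, 18)}

Joining Author and Loan on bid yields {(18, Bo, fin, 12, Zephyr), (18, Ned, x3, 12, Zephyr), (18, Pat, k1, 12, Zephyr), (18, Rae, p1, 12, Zephyr), (18, Uma, p3, 12, Zephyr), (38, Ada, k2, 1, Echo), (38, Ada, k2, 26, Vega), (38, Ada, k2, 33, Atlas), (39, Gus, qa, 27, Delta), (39, Gus, qa, 38, Nova), (39, Gus, qa, 5, Omega), (39, Rae, p1, 27, Delta), (39, Rae, p1, 38, Nova), (39, Rae, p1, 5, Omega), (39, Vic, k2, 27, Delta), (39, Vic, k2, 38, Nova), (39, Vic, k2, 5, Omega)}.
Joining (Author ⨝ Loan) and Member on mname yields {(18, Bo, fin, 12, Zephyr, 2022), (18, Rae, p1, 12, Zephyr, 1988), (38, Ada, k2, 1, Echo, 1980), (38, Ada, k2, 26, Vega, 1980), (38, Ada, k2, 33, Atlas, 1980), (39, Gus, qa, 27, Delta, 1997), (39, Gus, qa, 38, Nova, 1997), (39, Gus, qa, 5, Omega, 1997), (39, Rae, p1, 27, Delta, 1988), (39, Rae, p1, 38, Nova, 1988), (39, Rae, p1, 5, Omega, 1988), (39, Vic, k2, 27, Delta, 2004), (39, Vic, k2, 38, Nova, 2004), (39, Vic, k2, 5, Omega, 2004)}.
π_{aid, year, bid, mname, genre} gives {(1, 1980, 38, Ada, k2), (12, 1988, 18, Rae, p1), (12, 2022, 18, Bo, fin), (26, 1980, 38, Ada, k2), (27, 1988, 39, Rae, p1), (27, 1997, 39, Gus, qa), (27, 2004, 39, Vic, k2), (33, 1980, 38, Ada, k2), (38, 1988, 39, Rae, p1), (38, 1997, 39, Gus, qa), (38, 2004, 39, Vic, k2), (5, 1988, 39, Rae, p1), (5, 1997, 39, Gus, qa), (5, 2004, 39, Vic, k2)}.
σ[bid < 39]: keep tuples satisfying bid < 39 → {(1, 1980, 38, Ada, k2), (12, 1988, 18, Rae, p1), (12, 2022, 18, Bo, fin), (26, 1980, 38, Ada, k2), (33, 1980, 38, Ada, k2)}
π_{genre, year, bid} gives {(fin, 2022, 18), (k2, 1980, 38), (p1, 1988, 18)} (2 duplicate(s) eliminated).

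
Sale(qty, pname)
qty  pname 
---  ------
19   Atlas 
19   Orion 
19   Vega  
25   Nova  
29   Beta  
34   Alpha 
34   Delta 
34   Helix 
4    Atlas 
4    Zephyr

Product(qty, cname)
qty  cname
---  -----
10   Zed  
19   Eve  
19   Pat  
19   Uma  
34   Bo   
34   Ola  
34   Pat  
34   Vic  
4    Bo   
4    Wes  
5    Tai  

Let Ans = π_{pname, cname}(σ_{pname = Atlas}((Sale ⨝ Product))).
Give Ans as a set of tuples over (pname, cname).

{(Atlas, Bo), (Atlas, Eve), (Atlas, Pat), (Atlas, Uma), (Atlas, Wes)}

Joining Sale and Product on qty yields {(19, Atlas, Eve), (19, Atlas, Pat), (19, Atlas, Uma), (19, Orion, Eve), (19, Orion, Pat), (19, Orion, Uma), (19, Vega, Eve), (19, Vega, Pat), (19, Vega, Uma), (34, Alpha, Bo), (34, Alpha, Ola), (34, Alpha, Pat), (34, Alpha, Vic), (34, Delta, Bo), (34, Delta, Ola), (34, Delta, Pat), (34, Delta, Vic), (34, Helix, Bo), (34, Helix, Ola), (34, Helix, Pat), (34, Helix, Vic), (4, Atlas, Bo), (4, Atlas, Wes), (4, Zephyr, Bo), (4, Zephyr, Wes)}.
Filtering on pname = Atlas leaves {(19, Atlas, Eve), (19, Atlas, Pat), (19, Atlas, Uma), (4, Atlas, Bo), (4, Atlas, Wes)}.
Projecting to pname, cname: {(Atlas, Bo), (Atlas, Eve), (Atlas, Pat), (Atlas, Uma), (Atlas, Wes)}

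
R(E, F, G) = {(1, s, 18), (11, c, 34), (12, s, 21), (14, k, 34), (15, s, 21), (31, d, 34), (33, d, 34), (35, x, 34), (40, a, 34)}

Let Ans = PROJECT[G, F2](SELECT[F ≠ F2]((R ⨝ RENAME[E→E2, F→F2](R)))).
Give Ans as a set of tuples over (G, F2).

{(34, a), (34, c), (34, d), (34, k), (34, x)}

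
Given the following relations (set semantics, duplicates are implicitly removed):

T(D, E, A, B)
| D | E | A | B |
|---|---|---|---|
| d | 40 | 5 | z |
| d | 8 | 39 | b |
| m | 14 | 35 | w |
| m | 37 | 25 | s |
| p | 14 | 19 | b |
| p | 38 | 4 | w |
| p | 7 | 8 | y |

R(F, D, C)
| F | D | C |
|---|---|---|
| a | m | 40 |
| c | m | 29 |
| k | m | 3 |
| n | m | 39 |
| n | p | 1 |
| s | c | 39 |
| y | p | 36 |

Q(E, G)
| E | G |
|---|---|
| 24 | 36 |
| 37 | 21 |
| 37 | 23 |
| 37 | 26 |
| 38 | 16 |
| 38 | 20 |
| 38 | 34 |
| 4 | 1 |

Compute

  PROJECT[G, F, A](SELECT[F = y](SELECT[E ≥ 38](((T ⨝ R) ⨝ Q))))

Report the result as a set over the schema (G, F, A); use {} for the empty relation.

Joining T and R on D yields {(m, 14, 35, w, a, 40), (m, 14, 35, w, c, 29), (m, 14, 35, w, k, 3), (m, 14, 35, w, n, 39), (m, 37, 25, s, a, 40), (m, 37, 25, s, c, 29), (m, 37, 25, s, k, 3), (m, 37, 25, s, n, 39), (p, 14, 19, b, n, 1), (p, 14, 19, b, y, 36), (p, 38, 4, w, n, 1), (p, 38, 4, w, y, 36), (p, 7, 8, y, n, 1), (p, 7, 8, y, y, 36)}.
Joining (T ⨝ R) and Q on E yields {(m, 37, 25, s, a, 40, 21), (m, 37, 25, s, a, 40, 23), (m, 37, 25, s, a, 40, 26), (m, 37, 25, s, c, 29, 21), (m, 37, 25, s, c, 29, 23), (m, 37, 25, s, c, 29, 26), (m, 37, 25, s, k, 3, 21), (m, 37, 25, s, k, 3, 23), (m, 37, 25, s, k, 3, 26), (m, 37, 25, s, n, 39, 21), (m, 37, 25, s, n, 39, 23), (m, 37, 25, s, n, 39, 26), (p, 38, 4, w, n, 1, 16), (p, 38, 4, w, n, 1, 20), (p, 38, 4, w, n, 1, 34), (p, 38, 4, w, y, 36, 16), (p, 38, 4, w, y, 36, 20), (p, 38, 4, w, y, 36, 34)}.
σ[E ≥ 38]: keep tuples satisfying E ≥ 38 → {(p, 38, 4, w, n, 1, 16), (p, 38, 4, w, n, 1, 20), (p, 38, 4, w, n, 1, 34), (p, 38, 4, w, y, 36, 16), (p, 38, 4, w, y, 36, 20), (p, 38, 4, w, y, 36, 34)}
σ[F = y]: keep tuples satisfying F = y → {(p, 38, 4, w, y, 36, 16), (p, 38, 4, w, y, 36, 20), (p, 38, 4, w, y, 36, 34)}
π[G, F, A]: project onto (G, F, A) → {(16, y, 4), (20, y, 4), (34, y, 4)}

{(16, y, 4), (20, y, 4), (34, y, 4)}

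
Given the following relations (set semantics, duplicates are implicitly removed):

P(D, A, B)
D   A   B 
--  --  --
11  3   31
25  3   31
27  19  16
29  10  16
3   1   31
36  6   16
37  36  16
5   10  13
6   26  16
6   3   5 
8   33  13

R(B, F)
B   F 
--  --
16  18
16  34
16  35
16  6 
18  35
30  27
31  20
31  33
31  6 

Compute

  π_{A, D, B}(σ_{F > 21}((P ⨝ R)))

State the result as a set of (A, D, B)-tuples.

{(1, 3, 31), (10, 29, 16), (19, 27, 16), (26, 6, 16), (3, 11, 31), (3, 25, 31), (36, 37, 16), (6, 36, 16)}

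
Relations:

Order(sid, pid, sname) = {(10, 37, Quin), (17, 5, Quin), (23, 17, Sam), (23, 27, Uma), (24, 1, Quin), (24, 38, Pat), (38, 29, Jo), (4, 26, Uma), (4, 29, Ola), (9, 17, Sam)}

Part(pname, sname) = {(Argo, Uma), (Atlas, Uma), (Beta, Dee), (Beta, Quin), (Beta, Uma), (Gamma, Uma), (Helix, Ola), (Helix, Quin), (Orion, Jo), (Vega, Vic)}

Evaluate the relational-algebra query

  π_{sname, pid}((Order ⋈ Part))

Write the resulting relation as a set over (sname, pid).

{(Jo, 29), (Ola, 29), (Quin, 1), (Quin, 37), (Quin, 5), (Uma, 26), (Uma, 27)}

Order ⋈ Part (natural join on sname): {(10, 37, Quin, Beta), (10, 37, Quin, Helix), (17, 5, Quin, Beta), (17, 5, Quin, Helix), (23, 27, Uma, Argo), (23, 27, Uma, Atlas), (23, 27, Uma, Beta), (23, 27, Uma, Gamma), (24, 1, Quin, Beta), (24, 1, Quin, Helix), (38, 29, Jo, Orion), (4, 26, Uma, Argo), (4, 26, Uma, Atlas), (4, 26, Uma, Beta), (4, 26, Uma, Gamma), (4, 29, Ola, Helix)}
π_{sname, pid} gives {(Jo, 29), (Ola, 29), (Quin, 1), (Quin, 37), (Quin, 5), (Uma, 26), (Uma, 27)} (9 duplicate(s) eliminated).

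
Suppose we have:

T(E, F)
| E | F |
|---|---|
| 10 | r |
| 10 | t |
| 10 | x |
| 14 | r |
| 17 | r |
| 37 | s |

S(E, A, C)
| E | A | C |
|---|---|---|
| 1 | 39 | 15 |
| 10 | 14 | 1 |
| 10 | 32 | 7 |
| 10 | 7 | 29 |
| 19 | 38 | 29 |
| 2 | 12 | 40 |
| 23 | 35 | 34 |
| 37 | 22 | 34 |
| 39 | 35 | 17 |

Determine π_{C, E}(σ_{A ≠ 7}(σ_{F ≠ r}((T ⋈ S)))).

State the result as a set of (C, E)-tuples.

{(1, 10), (34, 37), (7, 10)}

T ⋈ S (natural join on E): {(10, r, 14, 1), (10, r, 32, 7), (10, r, 7, 29), (10, t, 14, 1), (10, t, 32, 7), (10, t, 7, 29), (10, x, 14, 1), (10, x, 32, 7), (10, x, 7, 29), (37, s, 22, 34)}
Filtering on F ≠ r leaves {(10, t, 14, 1), (10, t, 32, 7), (10, t, 7, 29), (10, x, 14, 1), (10, x, 32, 7), (10, x, 7, 29), (37, s, 22, 34)}.
Filtering on A ≠ 7 leaves {(10, t, 14, 1), (10, t, 32, 7), (10, x, 14, 1), (10, x, 32, 7), (37, s, 22, 34)}.
π_{C, E} gives {(1, 10), (34, 37), (7, 10)} (2 duplicate(s) eliminated).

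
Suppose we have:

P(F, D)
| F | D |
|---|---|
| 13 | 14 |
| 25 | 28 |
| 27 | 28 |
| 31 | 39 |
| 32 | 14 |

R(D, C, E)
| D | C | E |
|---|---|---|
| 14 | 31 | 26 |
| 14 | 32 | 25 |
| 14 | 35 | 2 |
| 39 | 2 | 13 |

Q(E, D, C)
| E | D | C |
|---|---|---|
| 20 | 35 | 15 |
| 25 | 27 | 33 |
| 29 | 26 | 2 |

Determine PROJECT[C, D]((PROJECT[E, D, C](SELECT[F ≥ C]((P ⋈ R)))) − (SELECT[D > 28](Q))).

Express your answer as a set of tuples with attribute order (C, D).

P ⋈ R (natural join on D): {(13, 14, 31, 26), (13, 14, 32, 25), (13, 14, 35, 2), (31, 39, 2, 13), (32, 14, 31, 26), (32, 14, 32, 25), (32, 14, 35, 2)}
Selection F ≥ C: {(31, 39, 2, 13), (32, 14, 31, 26), (32, 14, 32, 25)}
π_{E, D, C} gives {(13, 39, 2), (25, 14, 32), (26, 14, 31)}.
Selection D > 28: {(20, 35, 15)}
Set difference of the two operands is {(13, 39, 2), (25, 14, 32), (26, 14, 31)}.
π_{C, D} gives {(2, 39), (31, 14), (32, 14)}.

{(2, 39), (31, 14), (32, 14)}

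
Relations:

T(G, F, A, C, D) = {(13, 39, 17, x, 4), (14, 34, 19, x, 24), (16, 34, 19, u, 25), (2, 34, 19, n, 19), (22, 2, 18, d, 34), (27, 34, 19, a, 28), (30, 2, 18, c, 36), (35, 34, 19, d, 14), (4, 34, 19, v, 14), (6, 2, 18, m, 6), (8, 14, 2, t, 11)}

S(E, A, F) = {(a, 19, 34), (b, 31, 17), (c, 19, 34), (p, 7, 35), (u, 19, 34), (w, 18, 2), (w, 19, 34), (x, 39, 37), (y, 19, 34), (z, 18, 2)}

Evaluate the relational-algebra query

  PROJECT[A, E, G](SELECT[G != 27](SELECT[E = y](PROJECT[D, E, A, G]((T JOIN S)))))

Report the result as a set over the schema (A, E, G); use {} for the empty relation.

Natural join on F, A: {(14, 34, 19, x, 24, a), (14, 34, 19, x, 24, c), (14, 34, 19, x, 24, u), (14, 34, 19, x, 24, w), (14, 34, 19, x, 24, y), (16, 34, 19, u, 25, a), (16, 34, 19, u, 25, c), (16, 34, 19, u, 25, u), (16, 34, 19, u, 25, w), (16, 34, 19, u, 25, y), (2, 34, 19, n, 19, a), (2, 34, 19, n, 19, c), (2, 34, 19, n, 19, u), (2, 34, 19, n, 19, w), (2, 34, 19, n, 19, y), (22, 2, 18, d, 34, w), (22, 2, 18, d, 34, z), (27, 34, 19, a, 28, a), (27, 34, 19, a, 28, c), (27, 34, 19, a, 28, u), (27, 34, 19, a, 28, w), (27, 34, 19, a, 28, y), (30, 2, 18, c, 36, w), (30, 2, 18, c, 36, z), (35, 34, 19, d, 14, a), (35, 34, 19, d, 14, c), (35, 34, 19, d, 14, u), (35, 34, 19, d, 14, w), (35, 34, 19, d, 14, y), (4, 34, 19, v, 14, a), (4, 34, 19, v, 14, c), (4, 34, 19, v, 14, u), (4, 34, 19, v, 14, w), (4, 34, 19, v, 14, y), (6, 2, 18, m, 6, w), (6, 2, 18, m, 6, z)}
Keep only column(s) D, E, A, G: {(14, a, 19, 35), (14, a, 19, 4), (14, c, 19, 35), (14, c, 19, 4), (14, u, 19, 35), (14, u, 19, 4), (14, w, 19, 35), (14, w, 19, 4), (14, y, 19, 35), (14, y, 19, 4), (19, a, 19, 2), (19, c, 19, 2), (19, u, 19, 2), (19, w, 19, 2), (19, y, 19, 2), (24, a, 19, 14), (24, c, 19, 14), (24, u, 19, 14), (24, w, 19, 14), (24, y, 19, 14), (25, a, 19, 16), (25, c, 19, 16), (25, u, 19, 16), (25, w, 19, 16), (25, y, 19, 16), (28, a, 19, 27), (28, c, 19, 27), (28, u, 19, 27), (28, w, 19, 27), (28, y, 19, 27), (34, w, 18, 22), (34, z, 18, 22), (36, w, 18, 30), (36, z, 18, 30), (6, w, 18, 6), (6, z, 18, 6)}
Selection E = y: {(14, y, 19, 35), (14, y, 19, 4), (19, y, 19, 2), (24, y, 19, 14), (25, y, 19, 16), (28, y, 19, 27)}
Selection G != 27: {(14, y, 19, 35), (14, y, 19, 4), (19, y, 19, 2), (24, y, 19, 14), (25, y, 19, 16)}
Keep only column(s) A, E, G: {(19, y, 14), (19, y, 16), (19, y, 2), (19, y, 35), (19, y, 4)}

{(19, y, 14), (19, y, 16), (19, y, 2), (19, y, 35), (19, y, 4)}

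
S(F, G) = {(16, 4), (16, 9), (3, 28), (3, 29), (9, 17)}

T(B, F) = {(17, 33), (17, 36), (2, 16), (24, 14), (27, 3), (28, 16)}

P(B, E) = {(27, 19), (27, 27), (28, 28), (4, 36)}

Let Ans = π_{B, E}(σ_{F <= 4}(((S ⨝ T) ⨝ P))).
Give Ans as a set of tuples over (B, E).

{(27, 19), (27, 27)}

Joining S and T on F yields {(16, 4, 2), (16, 4, 28), (16, 9, 2), (16, 9, 28), (3, 28, 27), (3, 29, 27)}.
Joining (S ⨝ T) and P on B yields {(16, 4, 28, 28), (16, 9, 28, 28), (3, 28, 27, 19), (3, 28, 27, 27), (3, 29, 27, 19), (3, 29, 27, 27)}.
σ[F <= 4]: keep tuples satisfying F <= 4 → {(3, 28, 27, 19), (3, 28, 27, 27), (3, 29, 27, 19), (3, 29, 27, 27)}
π_{B, E} gives {(27, 19), (27, 27)} (2 duplicate(s) eliminated).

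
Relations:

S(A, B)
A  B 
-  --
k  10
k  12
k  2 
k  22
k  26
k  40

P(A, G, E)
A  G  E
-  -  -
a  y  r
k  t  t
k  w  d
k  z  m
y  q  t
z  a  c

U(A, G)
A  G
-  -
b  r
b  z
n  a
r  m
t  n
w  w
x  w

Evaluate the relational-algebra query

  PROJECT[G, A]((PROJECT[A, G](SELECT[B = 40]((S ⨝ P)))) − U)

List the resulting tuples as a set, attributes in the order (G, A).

Natural join on A: {(k, 10, t, t), (k, 10, w, d), (k, 10, z, m), (k, 12, t, t), (k, 12, w, d), (k, 12, z, m), (k, 2, t, t), (k, 2, w, d), (k, 2, z, m), (k, 22, t, t), (k, 22, w, d), (k, 22, z, m), (k, 26, t, t), (k, 26, w, d), (k, 26, z, m), (k, 40, t, t), (k, 40, w, d), (k, 40, z, m)}
Filtering on B = 40 leaves {(k, 40, t, t), (k, 40, w, d), (k, 40, z, m)}.
π_{A, G} gives {(k, t), (k, w), (k, z)}.
Taking the difference: {(k, t), (k, w), (k, z)}
π_{G, A} gives {(t, k), (w, k), (z, k)}.

{(t, k), (w, k), (z, k)}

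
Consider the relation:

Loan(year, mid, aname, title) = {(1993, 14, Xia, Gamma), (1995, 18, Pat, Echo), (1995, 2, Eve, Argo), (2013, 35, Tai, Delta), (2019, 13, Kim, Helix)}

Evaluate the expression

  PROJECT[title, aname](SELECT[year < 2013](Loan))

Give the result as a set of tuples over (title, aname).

{(Argo, Eve), (Echo, Pat), (Gamma, Xia)}

Selection year < 2013: {(1993, 14, Xia, Gamma), (1995, 18, Pat, Echo), (1995, 2, Eve, Argo)}
π[title, aname]: project onto (title, aname) → {(Argo, Eve), (Echo, Pat), (Gamma, Xia)}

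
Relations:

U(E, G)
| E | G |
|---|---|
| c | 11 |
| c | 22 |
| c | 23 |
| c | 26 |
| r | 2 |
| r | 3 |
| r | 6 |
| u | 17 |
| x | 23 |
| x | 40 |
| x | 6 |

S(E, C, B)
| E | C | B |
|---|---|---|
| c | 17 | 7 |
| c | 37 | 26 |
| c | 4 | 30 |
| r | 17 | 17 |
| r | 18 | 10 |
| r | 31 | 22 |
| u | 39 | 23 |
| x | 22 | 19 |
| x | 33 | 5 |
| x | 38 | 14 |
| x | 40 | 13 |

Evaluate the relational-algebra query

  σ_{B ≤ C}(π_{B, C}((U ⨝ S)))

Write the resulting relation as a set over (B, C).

Natural join on E: {(c, 11, 17, 7), (c, 11, 37, 26), (c, 11, 4, 30), (c, 22, 17, 7), (c, 22, 37, 26), (c, 22, 4, 30), (c, 23, 17, 7), (c, 23, 37, 26), (c, 23, 4, 30), (c, 26, 17, 7), (c, 26, 37, 26), (c, 26, 4, 30), (r, 2, 17, 17), (r, 2, 18, 10), (r, 2, 31, 22), (r, 3, 17, 17), (r, 3, 18, 10), (r, 3, 31, 22), (r, 6, 17, 17), (r, 6, 18, 10), (r, 6, 31, 22), (u, 17, 39, 23), (x, 23, 22, 19), (x, 23, 33, 5), (x, 23, 38, 14), (x, 23, 40, 13), (x, 40, 22, 19), (x, 40, 33, 5), (x, 40, 38, 14), (x, 40, 40, 13), (x, 6, 22, 19), (x, 6, 33, 5), (x, 6, 38, 14), (x, 6, 40, 13)}
π[B, C]: project onto (B, C) (23 duplicate(s) eliminated) → {(10, 18), (13, 40), (14, 38), (17, 17), (19, 22), (22, 31), (23, 39), (26, 37), (30, 4), (5, 33), (7, 17)}
Selection B ≤ C: {(10, 18), (13, 40), (14, 38), (17, 17), (19, 22), (22, 31), (23, 39), (26, 37), (5, 33), (7, 17)}

{(10, 18), (13, 40), (14, 38), (17, 17), (19, 22), (22, 31), (23, 39), (26, 37), (5, 33), (7, 17)}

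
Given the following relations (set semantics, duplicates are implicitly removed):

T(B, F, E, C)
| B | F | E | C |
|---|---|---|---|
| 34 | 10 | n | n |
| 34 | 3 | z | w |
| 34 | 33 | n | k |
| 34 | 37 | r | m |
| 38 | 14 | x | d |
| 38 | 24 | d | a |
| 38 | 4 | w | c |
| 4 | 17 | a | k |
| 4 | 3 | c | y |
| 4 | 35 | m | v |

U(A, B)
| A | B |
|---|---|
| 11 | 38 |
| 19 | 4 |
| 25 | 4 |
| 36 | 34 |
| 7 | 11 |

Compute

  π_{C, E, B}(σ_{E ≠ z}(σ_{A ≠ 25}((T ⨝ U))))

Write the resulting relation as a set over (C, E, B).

Natural join on B: {(34, 10, n, n, 36), (34, 3, z, w, 36), (34, 33, n, k, 36), (34, 37, r, m, 36), (38, 14, x, d, 11), (38, 24, d, a, 11), (38, 4, w, c, 11), (4, 17, a, k, 19), (4, 17, a, k, 25), (4, 3, c, y, 19), (4, 3, c, y, 25), (4, 35, m, v, 19), (4, 35, m, v, 25)}
Selection A ≠ 25: {(34, 10, n, n, 36), (34, 3, z, w, 36), (34, 33, n, k, 36), (34, 37, r, m, 36), (38, 14, x, d, 11), (38, 24, d, a, 11), (38, 4, w, c, 11), (4, 17, a, k, 19), (4, 3, c, y, 19), (4, 35, m, v, 19)}
Selection E ≠ z: {(34, 10, n, n, 36), (34, 33, n, k, 36), (34, 37, r, m, 36), (38, 14, x, d, 11), (38, 24, d, a, 11), (38, 4, w, c, 11), (4, 17, a, k, 19), (4, 3, c, y, 19), (4, 35, m, v, 19)}
π[C, E, B]: project onto (C, E, B) → {(a, d, 38), (c, w, 38), (d, x, 38), (k, a, 4), (k, n, 34), (m, r, 34), (n, n, 34), (v, m, 4), (y, c, 4)}

{(a, d, 38), (c, w, 38), (d, x, 38), (k, a, 4), (k, n, 34), (m, r, 34), (n, n, 34), (v, m, 4), (y, c, 4)}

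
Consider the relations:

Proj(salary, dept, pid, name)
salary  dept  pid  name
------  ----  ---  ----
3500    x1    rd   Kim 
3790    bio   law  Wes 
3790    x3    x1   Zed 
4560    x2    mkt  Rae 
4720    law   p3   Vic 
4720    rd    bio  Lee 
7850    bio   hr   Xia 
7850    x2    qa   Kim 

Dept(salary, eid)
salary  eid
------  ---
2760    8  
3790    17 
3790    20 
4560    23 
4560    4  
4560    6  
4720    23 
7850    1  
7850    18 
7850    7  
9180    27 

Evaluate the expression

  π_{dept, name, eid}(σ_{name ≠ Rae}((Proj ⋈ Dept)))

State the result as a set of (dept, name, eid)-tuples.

Joining Proj and Dept on salary yields {(3790, bio, law, Wes, 17), (3790, bio, law, Wes, 20), (3790, x3, x1, Zed, 17), (3790, x3, x1, Zed, 20), (4560, x2, mkt, Rae, 23), (4560, x2, mkt, Rae, 4), (4560, x2, mkt, Rae, 6), (4720, law, p3, Vic, 23), (4720, rd, bio, Lee, 23), (7850, bio, hr, Xia, 1), (7850, bio, hr, Xia, 18), (7850, bio, hr, Xia, 7), (7850, x2, qa, Kim, 1), (7850, x2, qa, Kim, 18), (7850, x2, qa, Kim, 7)}.
Apply σ_{name ≠ Rae}; surviving tuples: {(3790, bio, law, Wes, 17), (3790, bio, law, Wes, 20), (3790, x3, x1, Zed, 17), (3790, x3, x1, Zed, 20), (4720, law, p3, Vic, 23), (4720, rd, bio, Lee, 23), (7850, bio, hr, Xia, 1), (7850, bio, hr, Xia, 18), (7850, bio, hr, Xia, 7), (7850, x2, qa, Kim, 1), (7850, x2, qa, Kim, 18), (7850, x2, qa, Kim, 7)}
Projecting to dept, name, eid: {(bio, Wes, 17), (bio, Wes, 20), (bio, Xia, 1), (bio, Xia, 18), (bio, Xia, 7), (law, Vic, 23), (rd, Lee, 23), (x2, Kim, 1), (x2, Kim, 18), (x2, Kim, 7), (x3, Zed, 17), (x3, Zed, 20)}

{(bio, Wes, 17), (bio, Wes, 20), (bio, Xia, 1), (bio, Xia, 18), (bio, Xia, 7), (law, Vic, 23), (rd, Lee, 23), (x2, Kim, 1), (x2, Kim, 18), (x2, Kim, 7), (x3, Zed, 17), (x3, Zed, 20)}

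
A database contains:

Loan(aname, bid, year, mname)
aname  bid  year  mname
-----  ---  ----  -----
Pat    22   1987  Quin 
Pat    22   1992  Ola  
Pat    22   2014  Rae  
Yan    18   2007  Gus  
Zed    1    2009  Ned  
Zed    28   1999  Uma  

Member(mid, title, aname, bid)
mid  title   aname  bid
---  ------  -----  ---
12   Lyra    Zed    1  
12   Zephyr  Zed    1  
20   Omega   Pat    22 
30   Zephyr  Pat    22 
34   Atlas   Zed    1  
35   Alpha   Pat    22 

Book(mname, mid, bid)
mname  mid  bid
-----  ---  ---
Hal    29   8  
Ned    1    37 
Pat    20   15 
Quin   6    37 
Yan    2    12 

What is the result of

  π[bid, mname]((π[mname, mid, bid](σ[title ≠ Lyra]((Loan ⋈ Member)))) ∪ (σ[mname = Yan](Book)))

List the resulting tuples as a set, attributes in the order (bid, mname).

Loan ⋈ Member (natural join on aname, bid): {(Pat, 22, 1987, Quin, 20, Omega), (Pat, 22, 1987, Quin, 30, Zephyr), (Pat, 22, 1987, Quin, 35, Alpha), (Pat, 22, 1992, Ola, 20, Omega), (Pat, 22, 1992, Ola, 30, Zephyr), (Pat, 22, 1992, Ola, 35, Alpha), (Pat, 22, 2014, Rae, 20, Omega), (Pat, 22, 2014, Rae, 30, Zephyr), (Pat, 22, 2014, Rae, 35, Alpha), (Zed, 1, 2009, Ned, 12, Lyra), (Zed, 1, 2009, Ned, 12, Zephyr), (Zed, 1, 2009, Ned, 34, Atlas)}
Apply σ_{title ≠ Lyra}; surviving tuples: {(Pat, 22, 1987, Quin, 20, Omega), (Pat, 22, 1987, Quin, 30, Zephyr), (Pat, 22, 1987, Quin, 35, Alpha), (Pat, 22, 1992, Ola, 20, Omega), (Pat, 22, 1992, Ola, 30, Zephyr), (Pat, 22, 1992, Ola, 35, Alpha), (Pat, 22, 2014, Rae, 20, Omega), (Pat, 22, 2014, Rae, 30, Zephyr), (Pat, 22, 2014, Rae, 35, Alpha), (Zed, 1, 2009, Ned, 12, Zephyr), (Zed, 1, 2009, Ned, 34, Atlas)}
π[mname, mid, bid]: project onto (mname, mid, bid) → {(Ned, 12, 1), (Ned, 34, 1), (Ola, 20, 22), (Ola, 30, 22), (Ola, 35, 22), (Quin, 20, 22), (Quin, 30, 22), (Quin, 35, 22), (Rae, 20, 22), (Rae, 30, 22), (Rae, 35, 22)}
Apply σ_{mname = Yan}; surviving tuples: {(Yan, 2, 12)}
Taking the union: {(Ned, 12, 1), (Ned, 34, 1), (Ola, 20, 22), (Ola, 30, 22), (Ola, 35, 22), (Quin, 20, 22), (Quin, 30, 22), (Quin, 35, 22), (Rae, 20, 22), (Rae, 30, 22), (Rae, 35, 22), (Yan, 2, 12)}
π[bid, mname]: project onto (bid, mname) (7 duplicate(s) eliminated) → {(1, Ned), (12, Yan), (22, Ola), (22, Quin), (22, Rae)}

{(1, Ned), (12, Yan), (22, Ola), (22, Quin), (22, Rae)}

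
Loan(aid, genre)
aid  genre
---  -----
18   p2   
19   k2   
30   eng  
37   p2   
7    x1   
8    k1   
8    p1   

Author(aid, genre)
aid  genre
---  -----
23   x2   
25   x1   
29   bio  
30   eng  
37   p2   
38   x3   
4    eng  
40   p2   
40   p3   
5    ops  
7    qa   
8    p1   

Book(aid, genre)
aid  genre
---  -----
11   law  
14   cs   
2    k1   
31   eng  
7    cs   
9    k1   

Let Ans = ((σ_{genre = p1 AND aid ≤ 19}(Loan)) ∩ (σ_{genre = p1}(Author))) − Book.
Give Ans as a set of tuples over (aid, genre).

σ[genre = p1 AND aid ≤ 19]: keep tuples satisfying genre = p1 AND aid ≤ 19 → {(8, p1)}
σ[genre = p1]: keep tuples satisfying genre = p1 → {(8, p1)}
Set intersection of the two operands is {(8, p1)}.
Set difference of the two operands is {(8, p1)}.

{(8, p1)}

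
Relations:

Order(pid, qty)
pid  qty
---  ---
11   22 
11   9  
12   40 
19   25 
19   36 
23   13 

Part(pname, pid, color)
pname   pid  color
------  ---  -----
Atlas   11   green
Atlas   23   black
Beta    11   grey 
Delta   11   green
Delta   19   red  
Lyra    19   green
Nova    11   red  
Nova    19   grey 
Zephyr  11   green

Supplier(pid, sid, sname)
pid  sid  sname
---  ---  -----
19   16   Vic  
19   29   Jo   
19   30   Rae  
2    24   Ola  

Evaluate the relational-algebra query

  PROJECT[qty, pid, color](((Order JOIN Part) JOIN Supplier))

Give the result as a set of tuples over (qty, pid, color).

{(25, 19, green), (25, 19, grey), (25, 19, red), (36, 19, green), (36, 19, grey), (36, 19, red)}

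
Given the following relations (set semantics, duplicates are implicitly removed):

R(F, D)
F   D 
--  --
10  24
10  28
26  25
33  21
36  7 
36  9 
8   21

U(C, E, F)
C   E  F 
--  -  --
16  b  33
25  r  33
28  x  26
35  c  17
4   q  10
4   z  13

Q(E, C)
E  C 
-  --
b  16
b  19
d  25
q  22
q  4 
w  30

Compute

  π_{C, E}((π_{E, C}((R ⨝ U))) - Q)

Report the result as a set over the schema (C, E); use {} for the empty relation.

{(25, r), (28, x)}

R ⋈ U (natural join on F): {(10, 24, 4, q), (10, 28, 4, q), (26, 25, 28, x), (33, 21, 16, b), (33, 21, 25, r)}
π_{E, C} gives {(b, 16), (q, 4), (r, 25), (x, 28)} (1 duplicate(s) eliminated).
Taking the difference: {(r, 25), (x, 28)}
π_{C, E} gives {(25, r), (28, x)}.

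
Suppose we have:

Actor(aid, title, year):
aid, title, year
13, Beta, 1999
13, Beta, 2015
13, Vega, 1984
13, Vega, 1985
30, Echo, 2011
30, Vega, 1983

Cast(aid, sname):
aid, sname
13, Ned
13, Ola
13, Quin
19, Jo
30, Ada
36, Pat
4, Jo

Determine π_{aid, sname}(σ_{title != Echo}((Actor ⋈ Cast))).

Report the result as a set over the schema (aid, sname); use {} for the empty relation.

Natural join on aid: {(13, Beta, 1999, Ned), (13, Beta, 1999, Ola), (13, Beta, 1999, Quin), (13, Beta, 2015, Ned), (13, Beta, 2015, Ola), (13, Beta, 2015, Quin), (13, Vega, 1984, Ned), (13, Vega, 1984, Ola), (13, Vega, 1984, Quin), (13, Vega, 1985, Ned), (13, Vega, 1985, Ola), (13, Vega, 1985, Quin), (30, Echo, 2011, Ada), (30, Vega, 1983, Ada)}
Filtering on title != Echo leaves {(13, Beta, 1999, Ned), (13, Beta, 1999, Ola), (13, Beta, 1999, Quin), (13, Beta, 2015, Ned), (13, Beta, 2015, Ola), (13, Beta, 2015, Quin), (13, Vega, 1984, Ned), (13, Vega, 1984, Ola), (13, Vega, 1984, Quin), (13, Vega, 1985, Ned), (13, Vega, 1985, Ola), (13, Vega, 1985, Quin), (30, Vega, 1983, Ada)}.
π_{aid, sname} gives {(13, Ned), (13, Ola), (13, Quin), (30, Ada)} (9 duplicate(s) eliminated).

{(13, Ned), (13, Ola), (13, Quin), (30, Ada)}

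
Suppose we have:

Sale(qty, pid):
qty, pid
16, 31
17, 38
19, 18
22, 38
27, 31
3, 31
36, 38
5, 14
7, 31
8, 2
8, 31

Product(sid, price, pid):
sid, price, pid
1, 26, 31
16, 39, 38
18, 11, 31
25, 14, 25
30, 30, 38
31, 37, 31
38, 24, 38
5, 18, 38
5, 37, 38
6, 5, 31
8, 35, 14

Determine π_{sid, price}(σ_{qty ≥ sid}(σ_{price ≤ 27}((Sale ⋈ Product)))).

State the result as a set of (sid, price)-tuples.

Natural join on pid: {(16, 31, 1, 26), (16, 31, 18, 11), (16, 31, 31, 37), (16, 31, 6, 5), (17, 38, 16, 39), (17, 38, 30, 30), (17, 38, 38, 24), (17, 38, 5, 18), (17, 38, 5, 37), (22, 38, 16, 39), (22, 38, 30, 30), (22, 38, 38, 24), (22, 38, 5, 18), (22, 38, 5, 37), (27, 31, 1, 26), (27, 31, 18, 11), (27, 31, 31, 37), (27, 31, 6, 5), (3, 31, 1, 26), (3, 31, 18, 11), (3, 31, 31, 37), (3, 31, 6, 5), (36, 38, 16, 39), (36, 38, 30, 30), (36, 38, 38, 24), (36, 38, 5, 18), (36, 38, 5, 37), (5, 14, 8, 35), (7, 31, 1, 26), (7, 31, 18, 11), (7, 31, 31, 37), (7, 31, 6, 5), (8, 31, 1, 26), (8, 31, 18, 11), (8, 31, 31, 37), (8, 31, 6, 5)}
Filtering on price ≤ 27 leaves {(16, 31, 1, 26), (16, 31, 18, 11), (16, 31, 6, 5), (17, 38, 38, 24), (17, 38, 5, 18), (22, 38, 38, 24), (22, 38, 5, 18), (27, 31, 1, 26), (27, 31, 18, 11), (27, 31, 6, 5), (3, 31, 1, 26), (3, 31, 18, 11), (3, 31, 6, 5), (36, 38, 38, 24), (36, 38, 5, 18), (7, 31, 1, 26), (7, 31, 18, 11), (7, 31, 6, 5), (8, 31, 1, 26), (8, 31, 18, 11), (8, 31, 6, 5)}.
Filtering on qty ≥ sid leaves {(16, 31, 1, 26), (16, 31, 6, 5), (17, 38, 5, 18), (22, 38, 5, 18), (27, 31, 1, 26), (27, 31, 18, 11), (27, 31, 6, 5), (3, 31, 1, 26), (36, 38, 5, 18), (7, 31, 1, 26), (7, 31, 6, 5), (8, 31, 1, 26), (8, 31, 6, 5)}.
π_{sid, price} gives {(1, 26), (18, 11), (5, 18), (6, 5)} (9 duplicate(s) eliminated).

{(1, 26), (18, 11), (5, 18), (6, 5)}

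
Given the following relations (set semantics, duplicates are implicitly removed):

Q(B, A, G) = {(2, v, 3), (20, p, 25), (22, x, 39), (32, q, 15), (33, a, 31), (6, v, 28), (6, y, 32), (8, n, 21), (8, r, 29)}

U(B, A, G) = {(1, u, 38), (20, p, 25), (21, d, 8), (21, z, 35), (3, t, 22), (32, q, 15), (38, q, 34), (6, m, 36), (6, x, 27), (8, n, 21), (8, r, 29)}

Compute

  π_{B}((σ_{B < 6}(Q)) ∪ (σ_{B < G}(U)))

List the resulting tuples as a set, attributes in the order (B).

{1, 2, 20, 21, 3, 6, 8}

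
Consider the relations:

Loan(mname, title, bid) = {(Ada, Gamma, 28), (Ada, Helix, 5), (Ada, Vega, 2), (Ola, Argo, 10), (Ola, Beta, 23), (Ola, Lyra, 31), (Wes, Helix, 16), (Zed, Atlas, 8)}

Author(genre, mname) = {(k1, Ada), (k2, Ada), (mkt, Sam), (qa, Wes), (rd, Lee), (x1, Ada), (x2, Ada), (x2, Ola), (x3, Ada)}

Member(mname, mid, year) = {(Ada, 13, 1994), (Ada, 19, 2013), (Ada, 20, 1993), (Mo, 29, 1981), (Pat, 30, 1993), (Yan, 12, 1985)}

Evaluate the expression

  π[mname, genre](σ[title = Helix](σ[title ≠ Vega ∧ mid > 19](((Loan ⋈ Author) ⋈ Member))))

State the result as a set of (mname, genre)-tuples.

{(Ada, k1), (Ada, k2), (Ada, x1), (Ada, x2), (Ada, x3)}

Joining Loan and Author on mname yields {(Ada, Gamma, 28, k1), (Ada, Gamma, 28, k2), (Ada, Gamma, 28, x1), (Ada, Gamma, 28, x2), (Ada, Gamma, 28, x3), (Ada, Helix, 5, k1), (Ada, Helix, 5, k2), (Ada, Helix, 5, x1), (Ada, Helix, 5, x2), (Ada, Helix, 5, x3), (Ada, Vega, 2, k1), (Ada, Vega, 2, k2), (Ada, Vega, 2, x1), (Ada, Vega, 2, x2), (Ada, Vega, 2, x3), (Ola, Argo, 10, x2), (Ola, Beta, 23, x2), (Ola, Lyra, 31, x2), (Wes, Helix, 16, qa)}.
Joining (Loan ⋈ Author) and Member on mname yields {(Ada, Gamma, 28, k1, 13, 1994), (Ada, Gamma, 28, k1, 19, 2013), (Ada, Gamma, 28, k1, 20, 1993), (Ada, Gamma, 28, k2, 13, 1994), (Ada, Gamma, 28, k2, 19, 2013), (Ada, Gamma, 28, k2, 20, 1993), (Ada, Gamma, 28, x1, 13, 1994), (Ada, Gamma, 28, x1, 19, 2013), (Ada, Gamma, 28, x1, 20, 1993), (Ada, Gamma, 28, x2, 13, 1994), (Ada, Gamma, 28, x2, 19, 2013), (Ada, Gamma, 28, x2, 20, 1993), (Ada, Gamma, 28, x3, 13, 1994), (Ada, Gamma, 28, x3, 19, 2013), (Ada, Gamma, 28, x3, 20, 1993), (Ada, Helix, 5, k1, 13, 1994), (Ada, Helix, 5, k1, 19, 2013), (Ada, Helix, 5, k1, 20, 1993), (Ada, Helix, 5, k2, 13, 1994), (Ada, Helix, 5, k2, 19, 2013), (Ada, Helix, 5, k2, 20, 1993), (Ada, Helix, 5, x1, 13, 1994), (Ada, Helix, 5, x1, 19, 2013), (Ada, Helix, 5, x1, 20, 1993), (Ada, Helix, 5, x2, 13, 1994), (Ada, Helix, 5, x2, 19, 2013), (Ada, Helix, 5, x2, 20, 1993), (Ada, Helix, 5, x3, 13, 1994), (Ada, Helix, 5, x3, 19, 2013), (Ada, Helix, 5, x3, 20, 1993), (Ada, Vega, 2, k1, 13, 1994), (Ada, Vega, 2, k1, 19, 2013), (Ada, Vega, 2, k1, 20, 1993), (Ada, Vega, 2, k2, 13, 1994), (Ada, Vega, 2, k2, 19, 2013), (Ada, Vega, 2, k2, 20, 1993), (Ada, Vega, 2, x1, 13, 1994), (Ada, Vega, 2, x1, 19, 2013), (Ada, Vega, 2, x1, 20, 1993), (Ada, Vega, 2, x2, 13, 1994), (Ada, Vega, 2, x2, 19, 2013), (Ada, Vega, 2, x2, 20, 1993), (Ada, Vega, 2, x3, 13, 1994), (Ada, Vega, 2, x3, 19, 2013), (Ada, Vega, 2, x3, 20, 1993)}.
σ[title ≠ Vega ∧ mid > 19]: keep tuples satisfying title ≠ Vega ∧ mid > 19 → {(Ada, Gamma, 28, k1, 20, 1993), (Ada, Gamma, 28, k2, 20, 1993), (Ada, Gamma, 28, x1, 20, 1993), (Ada, Gamma, 28, x2, 20, 1993), (Ada, Gamma, 28, x3, 20, 1993), (Ada, Helix, 5, k1, 20, 1993), (Ada, Helix, 5, k2, 20, 1993), (Ada, Helix, 5, x1, 20, 1993), (Ada, Helix, 5, x2, 20, 1993), (Ada, Helix, 5, x3, 20, 1993)}
σ[title = Helix]: keep tuples satisfying title = Helix → {(Ada, Helix, 5, k1, 20, 1993), (Ada, Helix, 5, k2, 20, 1993), (Ada, Helix, 5, x1, 20, 1993), (Ada, Helix, 5, x2, 20, 1993), (Ada, Helix, 5, x3, 20, 1993)}
Keep only column(s) mname, genre: {(Ada, k1), (Ada, k2), (Ada, x1), (Ada, x2), (Ada, x3)}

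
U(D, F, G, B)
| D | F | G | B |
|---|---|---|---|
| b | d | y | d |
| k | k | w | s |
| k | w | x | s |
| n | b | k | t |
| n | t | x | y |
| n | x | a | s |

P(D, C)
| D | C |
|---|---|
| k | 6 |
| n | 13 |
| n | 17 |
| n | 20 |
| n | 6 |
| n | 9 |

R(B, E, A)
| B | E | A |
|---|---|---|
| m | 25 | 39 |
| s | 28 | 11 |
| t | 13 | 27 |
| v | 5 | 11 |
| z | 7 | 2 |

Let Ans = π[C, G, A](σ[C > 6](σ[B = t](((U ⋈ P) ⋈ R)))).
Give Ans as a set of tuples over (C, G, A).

{(13, k, 27), (17, k, 27), (20, k, 27), (9, k, 27)}

U ⋈ P (natural join on D): {(k, k, w, s, 6), (k, w, x, s, 6), (n, b, k, t, 13), (n, b, k, t, 17), (n, b, k, t, 20), (n, b, k, t, 6), (n, b, k, t, 9), (n, t, x, y, 13), (n, t, x, y, 17), (n, t, x, y, 20), (n, t, x, y, 6), (n, t, x, y, 9), (n, x, a, s, 13), (n, x, a, s, 17), (n, x, a, s, 20), (n, x, a, s, 6), (n, x, a, s, 9)}
(U ⋈ P) ⋈ R (natural join on B): {(k, k, w, s, 6, 28, 11), (k, w, x, s, 6, 28, 11), (n, b, k, t, 13, 13, 27), (n, b, k, t, 17, 13, 27), (n, b, k, t, 20, 13, 27), (n, b, k, t, 6, 13, 27), (n, b, k, t, 9, 13, 27), (n, x, a, s, 13, 28, 11), (n, x, a, s, 17, 28, 11), (n, x, a, s, 20, 28, 11), (n, x, a, s, 6, 28, 11), (n, x, a, s, 9, 28, 11)}
Selection B = t: {(n, b, k, t, 13, 13, 27), (n, b, k, t, 17, 13, 27), (n, b, k, t, 20, 13, 27), (n, b, k, t, 6, 13, 27), (n, b, k, t, 9, 13, 27)}
Selection C > 6: {(n, b, k, t, 13, 13, 27), (n, b, k, t, 17, 13, 27), (n, b, k, t, 20, 13, 27), (n, b, k, t, 9, 13, 27)}
Keep only column(s) C, G, A: {(13, k, 27), (17, k, 27), (20, k, 27), (9, k, 27)}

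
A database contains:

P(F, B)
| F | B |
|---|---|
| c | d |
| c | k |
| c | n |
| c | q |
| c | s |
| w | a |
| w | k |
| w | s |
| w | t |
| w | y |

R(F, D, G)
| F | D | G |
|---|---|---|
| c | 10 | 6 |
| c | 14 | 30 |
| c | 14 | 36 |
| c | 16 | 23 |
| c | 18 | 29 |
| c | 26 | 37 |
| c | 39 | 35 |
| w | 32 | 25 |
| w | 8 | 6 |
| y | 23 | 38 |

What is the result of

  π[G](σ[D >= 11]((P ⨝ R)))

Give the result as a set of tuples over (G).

Natural join on F: {(c, d, 10, 6), (c, d, 14, 30), (c, d, 14, 36), (c, d, 16, 23), (c, d, 18, 29), (c, d, 26, 37), (c, d, 39, 35), (c, k, 10, 6), (c, k, 14, 30), (c, k, 14, 36), (c, k, 16, 23), (c, k, 18, 29), (c, k, 26, 37), (c, k, 39, 35), (c, n, 10, 6), (c, n, 14, 30), (c, n, 14, 36), (c, n, 16, 23), (c, n, 18, 29), (c, n, 26, 37), (c, n, 39, 35), (c, q, 10, 6), (c, q, 14, 30), (c, q, 14, 36), (c, q, 16, 23), (c, q, 18, 29), (c, q, 26, 37), (c, q, 39, 35), (c, s, 10, 6), (c, s, 14, 30), (c, s, 14, 36), (c, s, 16, 23), (c, s, 18, 29), (c, s, 26, 37), (c, s, 39, 35), (w, a, 32, 25), (w, a, 8, 6), (w, k, 32, 25), (w, k, 8, 6), (w, s, 32, 25), (w, s, 8, 6), (w, t, 32, 25), (w, t, 8, 6), (w, y, 32, 25), (w, y, 8, 6)}
Apply σ_{D >= 11}; surviving tuples: {(c, d, 14, 30), (c, d, 14, 36), (c, d, 16, 23), (c, d, 18, 29), (c, d, 26, 37), (c, d, 39, 35), (c, k, 14, 30), (c, k, 14, 36), (c, k, 16, 23), (c, k, 18, 29), (c, k, 26, 37), (c, k, 39, 35), (c, n, 14, 30), (c, n, 14, 36), (c, n, 16, 23), (c, n, 18, 29), (c, n, 26, 37), (c, n, 39, 35), (c, q, 14, 30), (c, q, 14, 36), (c, q, 16, 23), (c, q, 18, 29), (c, q, 26, 37), (c, q, 39, 35), (c, s, 14, 30), (c, s, 14, 36), (c, s, 16, 23), (c, s, 18, 29), (c, s, 26, 37), (c, s, 39, 35), (w, a, 32, 25), (w, k, 32, 25), (w, s, 32, 25), (w, t, 32, 25), (w, y, 32, 25)}
Keep only column(s) G (28 duplicate(s) eliminated): {23, 25, 29, 30, 35, 36, 37}

{23, 25, 29, 30, 35, 36, 37}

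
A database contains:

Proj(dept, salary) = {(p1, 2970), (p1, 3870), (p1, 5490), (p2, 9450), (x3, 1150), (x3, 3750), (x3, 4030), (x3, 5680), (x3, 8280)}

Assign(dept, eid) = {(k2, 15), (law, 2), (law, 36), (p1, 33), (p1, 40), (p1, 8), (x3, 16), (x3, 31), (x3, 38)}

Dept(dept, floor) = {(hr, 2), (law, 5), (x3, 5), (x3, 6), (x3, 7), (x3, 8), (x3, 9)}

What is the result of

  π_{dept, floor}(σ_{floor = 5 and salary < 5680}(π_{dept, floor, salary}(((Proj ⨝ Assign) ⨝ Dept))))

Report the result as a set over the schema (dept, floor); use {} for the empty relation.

{(x3, 5)}

Proj ⋈ Assign (natural join on dept): {(p1, 2970, 33), (p1, 2970, 40), (p1, 2970, 8), (p1, 3870, 33), (p1, 3870, 40), (p1, 3870, 8), (p1, 5490, 33), (p1, 5490, 40), (p1, 5490, 8), (x3, 1150, 16), (x3, 1150, 31), (x3, 1150, 38), (x3, 3750, 16), (x3, 3750, 31), (x3, 3750, 38), (x3, 4030, 16), (x3, 4030, 31), (x3, 4030, 38), (x3, 5680, 16), (x3, 5680, 31), (x3, 5680, 38), (x3, 8280, 16), (x3, 8280, 31), (x3, 8280, 38)}
(Proj ⨝ Assign) ⋈ Dept (natural join on dept): {(x3, 1150, 16, 5), (x3, 1150, 16, 6), (x3, 1150, 16, 7), (x3, 1150, 16, 8), (x3, 1150, 16, 9), (x3, 1150, 31, 5), (x3, 1150, 31, 6), (x3, 1150, 31, 7), (x3, 1150, 31, 8), (x3, 1150, 31, 9), (x3, 1150, 38, 5), (x3, 1150, 38, 6), (x3, 1150, 38, 7), (x3, 1150, 38, 8), (x3, 1150, 38, 9), (x3, 3750, 16, 5), (x3, 3750, 16, 6), (x3, 3750, 16, 7), (x3, 3750, 16, 8), (x3, 3750, 16, 9), (x3, 3750, 31, 5), (x3, 3750, 31, 6), (x3, 3750, 31, 7), (x3, 3750, 31, 8), (x3, 3750, 31, 9), (x3, 3750, 38, 5), (x3, 3750, 38, 6), (x3, 3750, 38, 7), (x3, 3750, 38, 8), (x3, 3750, 38, 9), (x3, 4030, 16, 5), (x3, 4030, 16, 6), (x3, 4030, 16, 7), (x3, 4030, 16, 8), (x3, 4030, 16, 9), (x3, 4030, 31, 5), (x3, 4030, 31, 6), (x3, 4030, 31, 7), (x3, 4030, 31, 8), (x3, 4030, 31, 9), (x3, 4030, 38, 5), (x3, 4030, 38, 6), (x3, 4030, 38, 7), (x3, 4030, 38, 8), (x3, 4030, 38, 9), (x3, 5680, 16, 5), (x3, 5680, 16, 6), (x3, 5680, 16, 7), (x3, 5680, 16, 8), (x3, 5680, 16, 9), (x3, 5680, 31, 5), (x3, 5680, 31, 6), (x3, 5680, 31, 7), (x3, 5680, 31, 8), (x3, 5680, 31, 9), (x3, 5680, 38, 5), (x3, 5680, 38, 6), (x3, 5680, 38, 7), (x3, 5680, 38, 8), (x3, 5680, 38, 9), (x3, 8280, 16, 5), (x3, 8280, 16, 6), (x3, 8280, 16, 7), (x3, 8280, 16, 8), (x3, 8280, 16, 9), (x3, 8280, 31, 5), (x3, 8280, 31, 6), (x3, 8280, 31, 7), (x3, 8280, 31, 8), (x3, 8280, 31, 9), (x3, 8280, 38, 5), (x3, 8280, 38, 6), (x3, 8280, 38, 7), (x3, 8280, 38, 8), (x3, 8280, 38, 9)}
π_{dept, floor, salary} gives {(x3, 5, 1150), (x3, 5, 3750), (x3, 5, 4030), (x3, 5, 5680), (x3, 5, 8280), (x3, 6, 1150), (x3, 6, 3750), (x3, 6, 4030), (x3, 6, 5680), (x3, 6, 8280), (x3, 7, 1150), (x3, 7, 3750), (x3, 7, 4030), (x3, 7, 5680), (x3, 7, 8280), (x3, 8, 1150), (x3, 8, 3750), (x3, 8, 4030), (x3, 8, 5680), (x3, 8, 8280), (x3, 9, 1150), (x3, 9, 3750), (x3, 9, 4030), (x3, 9, 5680), (x3, 9, 8280)} (50 duplicate(s) eliminated).
Apply σ_{floor = 5 and salary < 5680}; surviving tuples: {(x3, 5, 1150), (x3, 5, 3750), (x3, 5, 4030)}
π_{dept, floor} gives {(x3, 5)} (2 duplicate(s) eliminated).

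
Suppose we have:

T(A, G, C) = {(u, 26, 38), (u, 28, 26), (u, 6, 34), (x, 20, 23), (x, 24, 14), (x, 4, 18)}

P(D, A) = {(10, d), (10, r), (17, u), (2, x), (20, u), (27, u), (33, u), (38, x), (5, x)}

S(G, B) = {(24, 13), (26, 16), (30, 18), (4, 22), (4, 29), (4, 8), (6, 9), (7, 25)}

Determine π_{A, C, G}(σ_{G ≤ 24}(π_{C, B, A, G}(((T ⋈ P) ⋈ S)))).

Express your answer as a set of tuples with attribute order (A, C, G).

{(u, 34, 6), (x, 14, 24), (x, 18, 4)}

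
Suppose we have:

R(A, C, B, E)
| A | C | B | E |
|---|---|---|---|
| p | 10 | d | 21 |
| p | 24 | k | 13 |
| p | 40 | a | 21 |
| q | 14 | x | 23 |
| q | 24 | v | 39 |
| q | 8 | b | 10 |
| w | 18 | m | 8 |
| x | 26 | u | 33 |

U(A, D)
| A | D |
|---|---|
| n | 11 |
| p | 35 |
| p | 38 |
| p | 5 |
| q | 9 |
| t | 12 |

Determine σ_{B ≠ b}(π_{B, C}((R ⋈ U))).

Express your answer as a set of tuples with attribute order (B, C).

Joining R and U on A yields {(p, 10, d, 21, 35), (p, 10, d, 21, 38), (p, 10, d, 21, 5), (p, 24, k, 13, 35), (p, 24, k, 13, 38), (p, 24, k, 13, 5), (p, 40, a, 21, 35), (p, 40, a, 21, 38), (p, 40, a, 21, 5), (q, 14, x, 23, 9), (q, 24, v, 39, 9), (q, 8, b, 10, 9)}.
π[B, C]: project onto (B, C) (6 duplicate(s) eliminated) → {(a, 40), (b, 8), (d, 10), (k, 24), (v, 24), (x, 14)}
Filtering on B ≠ b leaves {(a, 40), (d, 10), (k, 24), (v, 24), (x, 14)}.

{(a, 40), (d, 10), (k, 24), (v, 24), (x, 14)}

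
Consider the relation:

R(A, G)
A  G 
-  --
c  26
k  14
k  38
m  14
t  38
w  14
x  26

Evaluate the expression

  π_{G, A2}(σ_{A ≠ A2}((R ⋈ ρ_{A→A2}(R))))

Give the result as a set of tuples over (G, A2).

ρ[A→A2]: schema becomes (A2, G); tuples unchanged.
Natural join on G: {(c, 26, c), (c, 26, x), (k, 14, k), (k, 14, m), (k, 14, w), (k, 38, k), (k, 38, t), (m, 14, k), (m, 14, m), (m, 14, w), (t, 38, k), (t, 38, t), (w, 14, k), (w, 14, m), (w, 14, w), (x, 26, c), (x, 26, x)}
Apply σ_{A ≠ A2}; surviving tuples: {(c, 26, x), (k, 14, m), (k, 14, w), (k, 38, t), (m, 14, k), (m, 14, w), (t, 38, k), (w, 14, k), (w, 14, m), (x, 26, c)}
π_{G, A2} gives {(14, k), (14, m), (14, w), (26, c), (26, x), (38, k), (38, t)} (3 duplicate(s) eliminated).

{(14, k), (14, m), (14, w), (26, c), (26, x), (38, k), (38, t)}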